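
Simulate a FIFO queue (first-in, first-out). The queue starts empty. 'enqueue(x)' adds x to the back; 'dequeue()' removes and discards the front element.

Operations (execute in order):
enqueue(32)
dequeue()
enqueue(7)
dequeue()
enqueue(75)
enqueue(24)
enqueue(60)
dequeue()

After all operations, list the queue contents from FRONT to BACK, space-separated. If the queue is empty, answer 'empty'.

Answer: 24 60

Derivation:
enqueue(32): [32]
dequeue(): []
enqueue(7): [7]
dequeue(): []
enqueue(75): [75]
enqueue(24): [75, 24]
enqueue(60): [75, 24, 60]
dequeue(): [24, 60]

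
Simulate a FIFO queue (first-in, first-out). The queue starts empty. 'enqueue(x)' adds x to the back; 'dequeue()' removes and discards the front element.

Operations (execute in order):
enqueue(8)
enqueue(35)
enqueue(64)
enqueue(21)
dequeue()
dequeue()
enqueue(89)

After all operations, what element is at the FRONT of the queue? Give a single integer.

enqueue(8): queue = [8]
enqueue(35): queue = [8, 35]
enqueue(64): queue = [8, 35, 64]
enqueue(21): queue = [8, 35, 64, 21]
dequeue(): queue = [35, 64, 21]
dequeue(): queue = [64, 21]
enqueue(89): queue = [64, 21, 89]

Answer: 64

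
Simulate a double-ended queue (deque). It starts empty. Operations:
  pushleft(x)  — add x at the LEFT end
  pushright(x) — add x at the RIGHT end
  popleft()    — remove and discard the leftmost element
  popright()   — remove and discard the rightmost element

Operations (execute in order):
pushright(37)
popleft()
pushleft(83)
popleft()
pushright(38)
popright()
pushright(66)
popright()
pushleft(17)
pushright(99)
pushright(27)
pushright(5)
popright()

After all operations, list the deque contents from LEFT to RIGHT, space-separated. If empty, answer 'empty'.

pushright(37): [37]
popleft(): []
pushleft(83): [83]
popleft(): []
pushright(38): [38]
popright(): []
pushright(66): [66]
popright(): []
pushleft(17): [17]
pushright(99): [17, 99]
pushright(27): [17, 99, 27]
pushright(5): [17, 99, 27, 5]
popright(): [17, 99, 27]

Answer: 17 99 27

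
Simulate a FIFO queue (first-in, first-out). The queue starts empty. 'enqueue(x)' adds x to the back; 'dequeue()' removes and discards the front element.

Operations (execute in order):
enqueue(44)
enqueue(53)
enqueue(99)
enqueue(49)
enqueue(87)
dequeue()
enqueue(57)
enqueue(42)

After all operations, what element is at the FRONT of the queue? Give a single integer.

Answer: 53

Derivation:
enqueue(44): queue = [44]
enqueue(53): queue = [44, 53]
enqueue(99): queue = [44, 53, 99]
enqueue(49): queue = [44, 53, 99, 49]
enqueue(87): queue = [44, 53, 99, 49, 87]
dequeue(): queue = [53, 99, 49, 87]
enqueue(57): queue = [53, 99, 49, 87, 57]
enqueue(42): queue = [53, 99, 49, 87, 57, 42]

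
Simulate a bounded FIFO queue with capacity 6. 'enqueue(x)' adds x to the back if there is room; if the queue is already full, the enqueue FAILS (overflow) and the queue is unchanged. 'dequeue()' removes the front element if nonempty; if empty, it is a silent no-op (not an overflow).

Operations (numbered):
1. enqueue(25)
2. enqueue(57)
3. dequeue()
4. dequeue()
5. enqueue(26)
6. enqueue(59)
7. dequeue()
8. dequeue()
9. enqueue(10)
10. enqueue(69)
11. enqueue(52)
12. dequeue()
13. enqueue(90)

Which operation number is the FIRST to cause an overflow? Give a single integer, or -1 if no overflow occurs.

1. enqueue(25): size=1
2. enqueue(57): size=2
3. dequeue(): size=1
4. dequeue(): size=0
5. enqueue(26): size=1
6. enqueue(59): size=2
7. dequeue(): size=1
8. dequeue(): size=0
9. enqueue(10): size=1
10. enqueue(69): size=2
11. enqueue(52): size=3
12. dequeue(): size=2
13. enqueue(90): size=3

Answer: -1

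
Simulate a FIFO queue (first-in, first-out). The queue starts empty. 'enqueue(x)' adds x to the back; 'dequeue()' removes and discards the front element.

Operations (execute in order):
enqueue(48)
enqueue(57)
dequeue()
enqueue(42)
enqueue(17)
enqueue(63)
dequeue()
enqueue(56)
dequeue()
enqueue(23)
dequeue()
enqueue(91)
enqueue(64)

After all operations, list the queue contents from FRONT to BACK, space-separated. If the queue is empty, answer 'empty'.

Answer: 63 56 23 91 64

Derivation:
enqueue(48): [48]
enqueue(57): [48, 57]
dequeue(): [57]
enqueue(42): [57, 42]
enqueue(17): [57, 42, 17]
enqueue(63): [57, 42, 17, 63]
dequeue(): [42, 17, 63]
enqueue(56): [42, 17, 63, 56]
dequeue(): [17, 63, 56]
enqueue(23): [17, 63, 56, 23]
dequeue(): [63, 56, 23]
enqueue(91): [63, 56, 23, 91]
enqueue(64): [63, 56, 23, 91, 64]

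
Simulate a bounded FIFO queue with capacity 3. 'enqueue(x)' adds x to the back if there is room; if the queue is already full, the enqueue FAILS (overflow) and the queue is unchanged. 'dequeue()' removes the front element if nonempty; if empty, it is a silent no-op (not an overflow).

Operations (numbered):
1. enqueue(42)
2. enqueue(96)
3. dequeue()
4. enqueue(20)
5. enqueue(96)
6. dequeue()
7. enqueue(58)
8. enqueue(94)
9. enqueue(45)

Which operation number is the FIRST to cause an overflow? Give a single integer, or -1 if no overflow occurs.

1. enqueue(42): size=1
2. enqueue(96): size=2
3. dequeue(): size=1
4. enqueue(20): size=2
5. enqueue(96): size=3
6. dequeue(): size=2
7. enqueue(58): size=3
8. enqueue(94): size=3=cap → OVERFLOW (fail)
9. enqueue(45): size=3=cap → OVERFLOW (fail)

Answer: 8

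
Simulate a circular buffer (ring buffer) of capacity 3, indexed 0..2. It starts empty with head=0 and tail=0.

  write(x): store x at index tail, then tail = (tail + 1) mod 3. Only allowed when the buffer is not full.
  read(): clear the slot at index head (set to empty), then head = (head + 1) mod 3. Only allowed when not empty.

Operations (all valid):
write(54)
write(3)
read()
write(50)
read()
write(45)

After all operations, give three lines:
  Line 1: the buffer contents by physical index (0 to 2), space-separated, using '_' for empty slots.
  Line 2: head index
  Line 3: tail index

write(54): buf=[54 _ _], head=0, tail=1, size=1
write(3): buf=[54 3 _], head=0, tail=2, size=2
read(): buf=[_ 3 _], head=1, tail=2, size=1
write(50): buf=[_ 3 50], head=1, tail=0, size=2
read(): buf=[_ _ 50], head=2, tail=0, size=1
write(45): buf=[45 _ 50], head=2, tail=1, size=2

Answer: 45 _ 50
2
1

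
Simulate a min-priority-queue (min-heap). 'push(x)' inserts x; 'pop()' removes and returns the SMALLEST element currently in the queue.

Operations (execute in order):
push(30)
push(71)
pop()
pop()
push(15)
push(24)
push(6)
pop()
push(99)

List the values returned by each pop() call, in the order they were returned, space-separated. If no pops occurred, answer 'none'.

Answer: 30 71 6

Derivation:
push(30): heap contents = [30]
push(71): heap contents = [30, 71]
pop() → 30: heap contents = [71]
pop() → 71: heap contents = []
push(15): heap contents = [15]
push(24): heap contents = [15, 24]
push(6): heap contents = [6, 15, 24]
pop() → 6: heap contents = [15, 24]
push(99): heap contents = [15, 24, 99]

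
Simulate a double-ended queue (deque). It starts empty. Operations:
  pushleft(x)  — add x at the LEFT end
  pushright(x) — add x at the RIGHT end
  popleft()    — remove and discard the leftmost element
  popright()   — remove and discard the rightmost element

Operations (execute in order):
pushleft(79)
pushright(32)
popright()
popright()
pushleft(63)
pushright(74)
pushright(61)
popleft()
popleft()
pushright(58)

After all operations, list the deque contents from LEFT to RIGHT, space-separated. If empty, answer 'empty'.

pushleft(79): [79]
pushright(32): [79, 32]
popright(): [79]
popright(): []
pushleft(63): [63]
pushright(74): [63, 74]
pushright(61): [63, 74, 61]
popleft(): [74, 61]
popleft(): [61]
pushright(58): [61, 58]

Answer: 61 58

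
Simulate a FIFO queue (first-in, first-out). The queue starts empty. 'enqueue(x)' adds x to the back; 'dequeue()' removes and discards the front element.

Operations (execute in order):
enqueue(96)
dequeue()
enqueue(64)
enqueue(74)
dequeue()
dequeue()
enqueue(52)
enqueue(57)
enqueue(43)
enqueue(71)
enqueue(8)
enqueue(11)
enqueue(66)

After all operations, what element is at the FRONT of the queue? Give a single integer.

enqueue(96): queue = [96]
dequeue(): queue = []
enqueue(64): queue = [64]
enqueue(74): queue = [64, 74]
dequeue(): queue = [74]
dequeue(): queue = []
enqueue(52): queue = [52]
enqueue(57): queue = [52, 57]
enqueue(43): queue = [52, 57, 43]
enqueue(71): queue = [52, 57, 43, 71]
enqueue(8): queue = [52, 57, 43, 71, 8]
enqueue(11): queue = [52, 57, 43, 71, 8, 11]
enqueue(66): queue = [52, 57, 43, 71, 8, 11, 66]

Answer: 52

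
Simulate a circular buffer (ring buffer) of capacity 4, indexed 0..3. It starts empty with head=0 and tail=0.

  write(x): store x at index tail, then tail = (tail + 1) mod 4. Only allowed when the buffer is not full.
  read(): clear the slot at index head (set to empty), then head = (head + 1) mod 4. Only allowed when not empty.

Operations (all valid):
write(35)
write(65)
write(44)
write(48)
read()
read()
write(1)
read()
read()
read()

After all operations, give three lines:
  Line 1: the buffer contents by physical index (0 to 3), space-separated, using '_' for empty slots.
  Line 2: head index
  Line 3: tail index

Answer: _ _ _ _
1
1

Derivation:
write(35): buf=[35 _ _ _], head=0, tail=1, size=1
write(65): buf=[35 65 _ _], head=0, tail=2, size=2
write(44): buf=[35 65 44 _], head=0, tail=3, size=3
write(48): buf=[35 65 44 48], head=0, tail=0, size=4
read(): buf=[_ 65 44 48], head=1, tail=0, size=3
read(): buf=[_ _ 44 48], head=2, tail=0, size=2
write(1): buf=[1 _ 44 48], head=2, tail=1, size=3
read(): buf=[1 _ _ 48], head=3, tail=1, size=2
read(): buf=[1 _ _ _], head=0, tail=1, size=1
read(): buf=[_ _ _ _], head=1, tail=1, size=0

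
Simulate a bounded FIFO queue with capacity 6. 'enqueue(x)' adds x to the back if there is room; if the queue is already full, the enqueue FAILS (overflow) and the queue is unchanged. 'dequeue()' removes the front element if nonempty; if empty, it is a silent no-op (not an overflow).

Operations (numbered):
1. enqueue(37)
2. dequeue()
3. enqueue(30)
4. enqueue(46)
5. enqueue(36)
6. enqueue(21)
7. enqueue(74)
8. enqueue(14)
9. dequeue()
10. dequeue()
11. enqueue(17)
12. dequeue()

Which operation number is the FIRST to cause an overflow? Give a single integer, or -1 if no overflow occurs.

1. enqueue(37): size=1
2. dequeue(): size=0
3. enqueue(30): size=1
4. enqueue(46): size=2
5. enqueue(36): size=3
6. enqueue(21): size=4
7. enqueue(74): size=5
8. enqueue(14): size=6
9. dequeue(): size=5
10. dequeue(): size=4
11. enqueue(17): size=5
12. dequeue(): size=4

Answer: -1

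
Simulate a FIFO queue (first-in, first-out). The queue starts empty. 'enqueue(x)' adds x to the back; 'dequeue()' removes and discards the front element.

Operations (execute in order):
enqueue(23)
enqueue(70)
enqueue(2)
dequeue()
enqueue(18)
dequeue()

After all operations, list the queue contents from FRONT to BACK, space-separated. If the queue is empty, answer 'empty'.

Answer: 2 18

Derivation:
enqueue(23): [23]
enqueue(70): [23, 70]
enqueue(2): [23, 70, 2]
dequeue(): [70, 2]
enqueue(18): [70, 2, 18]
dequeue(): [2, 18]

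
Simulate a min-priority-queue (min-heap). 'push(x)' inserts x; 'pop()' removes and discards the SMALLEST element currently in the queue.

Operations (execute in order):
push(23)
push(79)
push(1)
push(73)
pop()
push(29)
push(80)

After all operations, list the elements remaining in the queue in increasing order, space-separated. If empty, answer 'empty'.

push(23): heap contents = [23]
push(79): heap contents = [23, 79]
push(1): heap contents = [1, 23, 79]
push(73): heap contents = [1, 23, 73, 79]
pop() → 1: heap contents = [23, 73, 79]
push(29): heap contents = [23, 29, 73, 79]
push(80): heap contents = [23, 29, 73, 79, 80]

Answer: 23 29 73 79 80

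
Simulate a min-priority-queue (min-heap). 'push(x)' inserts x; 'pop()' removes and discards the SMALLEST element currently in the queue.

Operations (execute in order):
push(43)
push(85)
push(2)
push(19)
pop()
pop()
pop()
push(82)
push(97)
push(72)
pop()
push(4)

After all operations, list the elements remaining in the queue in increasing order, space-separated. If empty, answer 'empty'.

push(43): heap contents = [43]
push(85): heap contents = [43, 85]
push(2): heap contents = [2, 43, 85]
push(19): heap contents = [2, 19, 43, 85]
pop() → 2: heap contents = [19, 43, 85]
pop() → 19: heap contents = [43, 85]
pop() → 43: heap contents = [85]
push(82): heap contents = [82, 85]
push(97): heap contents = [82, 85, 97]
push(72): heap contents = [72, 82, 85, 97]
pop() → 72: heap contents = [82, 85, 97]
push(4): heap contents = [4, 82, 85, 97]

Answer: 4 82 85 97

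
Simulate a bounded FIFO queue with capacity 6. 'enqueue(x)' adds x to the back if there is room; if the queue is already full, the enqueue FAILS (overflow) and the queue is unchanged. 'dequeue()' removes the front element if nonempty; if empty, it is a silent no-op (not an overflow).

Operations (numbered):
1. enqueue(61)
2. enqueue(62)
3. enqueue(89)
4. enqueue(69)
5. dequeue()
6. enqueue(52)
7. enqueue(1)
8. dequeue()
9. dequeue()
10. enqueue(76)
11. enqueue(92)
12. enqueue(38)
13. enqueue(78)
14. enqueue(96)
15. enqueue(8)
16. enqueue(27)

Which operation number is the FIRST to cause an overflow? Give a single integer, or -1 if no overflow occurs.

Answer: 13

Derivation:
1. enqueue(61): size=1
2. enqueue(62): size=2
3. enqueue(89): size=3
4. enqueue(69): size=4
5. dequeue(): size=3
6. enqueue(52): size=4
7. enqueue(1): size=5
8. dequeue(): size=4
9. dequeue(): size=3
10. enqueue(76): size=4
11. enqueue(92): size=5
12. enqueue(38): size=6
13. enqueue(78): size=6=cap → OVERFLOW (fail)
14. enqueue(96): size=6=cap → OVERFLOW (fail)
15. enqueue(8): size=6=cap → OVERFLOW (fail)
16. enqueue(27): size=6=cap → OVERFLOW (fail)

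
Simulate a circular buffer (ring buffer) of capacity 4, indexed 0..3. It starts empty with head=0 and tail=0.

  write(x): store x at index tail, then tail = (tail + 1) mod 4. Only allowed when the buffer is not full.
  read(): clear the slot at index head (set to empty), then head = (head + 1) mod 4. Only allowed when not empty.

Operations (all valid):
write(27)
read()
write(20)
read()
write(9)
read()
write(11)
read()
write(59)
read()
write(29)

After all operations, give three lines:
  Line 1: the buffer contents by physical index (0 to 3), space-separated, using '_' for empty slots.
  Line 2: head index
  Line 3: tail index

Answer: _ 29 _ _
1
2

Derivation:
write(27): buf=[27 _ _ _], head=0, tail=1, size=1
read(): buf=[_ _ _ _], head=1, tail=1, size=0
write(20): buf=[_ 20 _ _], head=1, tail=2, size=1
read(): buf=[_ _ _ _], head=2, tail=2, size=0
write(9): buf=[_ _ 9 _], head=2, tail=3, size=1
read(): buf=[_ _ _ _], head=3, tail=3, size=0
write(11): buf=[_ _ _ 11], head=3, tail=0, size=1
read(): buf=[_ _ _ _], head=0, tail=0, size=0
write(59): buf=[59 _ _ _], head=0, tail=1, size=1
read(): buf=[_ _ _ _], head=1, tail=1, size=0
write(29): buf=[_ 29 _ _], head=1, tail=2, size=1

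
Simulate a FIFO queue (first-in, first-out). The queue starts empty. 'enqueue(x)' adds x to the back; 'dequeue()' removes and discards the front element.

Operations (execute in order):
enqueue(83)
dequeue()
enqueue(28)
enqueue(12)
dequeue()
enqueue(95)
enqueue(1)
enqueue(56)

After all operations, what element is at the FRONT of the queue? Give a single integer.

Answer: 12

Derivation:
enqueue(83): queue = [83]
dequeue(): queue = []
enqueue(28): queue = [28]
enqueue(12): queue = [28, 12]
dequeue(): queue = [12]
enqueue(95): queue = [12, 95]
enqueue(1): queue = [12, 95, 1]
enqueue(56): queue = [12, 95, 1, 56]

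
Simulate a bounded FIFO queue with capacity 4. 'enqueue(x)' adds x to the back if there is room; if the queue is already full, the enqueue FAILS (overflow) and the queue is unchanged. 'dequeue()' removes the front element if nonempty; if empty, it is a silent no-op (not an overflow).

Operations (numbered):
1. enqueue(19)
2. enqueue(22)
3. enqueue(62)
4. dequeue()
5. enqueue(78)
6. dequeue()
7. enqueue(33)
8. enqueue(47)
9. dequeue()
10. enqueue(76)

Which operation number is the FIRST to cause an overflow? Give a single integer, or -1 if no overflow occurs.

1. enqueue(19): size=1
2. enqueue(22): size=2
3. enqueue(62): size=3
4. dequeue(): size=2
5. enqueue(78): size=3
6. dequeue(): size=2
7. enqueue(33): size=3
8. enqueue(47): size=4
9. dequeue(): size=3
10. enqueue(76): size=4

Answer: -1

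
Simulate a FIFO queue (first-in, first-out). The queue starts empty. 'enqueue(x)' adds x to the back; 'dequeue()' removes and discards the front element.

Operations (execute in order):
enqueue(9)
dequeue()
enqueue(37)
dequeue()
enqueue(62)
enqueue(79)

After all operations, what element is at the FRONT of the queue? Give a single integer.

enqueue(9): queue = [9]
dequeue(): queue = []
enqueue(37): queue = [37]
dequeue(): queue = []
enqueue(62): queue = [62]
enqueue(79): queue = [62, 79]

Answer: 62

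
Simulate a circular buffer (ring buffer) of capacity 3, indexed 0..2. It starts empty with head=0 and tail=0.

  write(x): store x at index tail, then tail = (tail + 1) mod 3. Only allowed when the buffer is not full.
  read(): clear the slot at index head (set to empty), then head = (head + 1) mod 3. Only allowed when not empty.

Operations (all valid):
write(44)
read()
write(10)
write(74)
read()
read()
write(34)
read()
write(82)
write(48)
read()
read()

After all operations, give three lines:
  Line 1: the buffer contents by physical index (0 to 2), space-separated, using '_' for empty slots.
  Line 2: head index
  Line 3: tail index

write(44): buf=[44 _ _], head=0, tail=1, size=1
read(): buf=[_ _ _], head=1, tail=1, size=0
write(10): buf=[_ 10 _], head=1, tail=2, size=1
write(74): buf=[_ 10 74], head=1, tail=0, size=2
read(): buf=[_ _ 74], head=2, tail=0, size=1
read(): buf=[_ _ _], head=0, tail=0, size=0
write(34): buf=[34 _ _], head=0, tail=1, size=1
read(): buf=[_ _ _], head=1, tail=1, size=0
write(82): buf=[_ 82 _], head=1, tail=2, size=1
write(48): buf=[_ 82 48], head=1, tail=0, size=2
read(): buf=[_ _ 48], head=2, tail=0, size=1
read(): buf=[_ _ _], head=0, tail=0, size=0

Answer: _ _ _
0
0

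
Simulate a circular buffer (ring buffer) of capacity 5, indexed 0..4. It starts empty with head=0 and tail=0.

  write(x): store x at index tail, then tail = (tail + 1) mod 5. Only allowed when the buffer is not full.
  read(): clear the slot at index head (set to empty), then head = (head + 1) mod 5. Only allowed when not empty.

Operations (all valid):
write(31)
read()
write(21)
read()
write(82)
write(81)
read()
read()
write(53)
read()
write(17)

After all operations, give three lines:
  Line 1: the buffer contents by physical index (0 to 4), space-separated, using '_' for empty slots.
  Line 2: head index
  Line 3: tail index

write(31): buf=[31 _ _ _ _], head=0, tail=1, size=1
read(): buf=[_ _ _ _ _], head=1, tail=1, size=0
write(21): buf=[_ 21 _ _ _], head=1, tail=2, size=1
read(): buf=[_ _ _ _ _], head=2, tail=2, size=0
write(82): buf=[_ _ 82 _ _], head=2, tail=3, size=1
write(81): buf=[_ _ 82 81 _], head=2, tail=4, size=2
read(): buf=[_ _ _ 81 _], head=3, tail=4, size=1
read(): buf=[_ _ _ _ _], head=4, tail=4, size=0
write(53): buf=[_ _ _ _ 53], head=4, tail=0, size=1
read(): buf=[_ _ _ _ _], head=0, tail=0, size=0
write(17): buf=[17 _ _ _ _], head=0, tail=1, size=1

Answer: 17 _ _ _ _
0
1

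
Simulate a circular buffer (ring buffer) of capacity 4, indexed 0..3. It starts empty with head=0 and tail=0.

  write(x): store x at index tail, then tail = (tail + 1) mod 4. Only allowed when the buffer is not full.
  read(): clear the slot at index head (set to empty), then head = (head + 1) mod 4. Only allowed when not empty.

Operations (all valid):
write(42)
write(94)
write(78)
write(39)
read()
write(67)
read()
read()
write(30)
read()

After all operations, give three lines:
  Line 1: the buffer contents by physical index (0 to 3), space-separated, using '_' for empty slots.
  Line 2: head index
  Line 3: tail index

write(42): buf=[42 _ _ _], head=0, tail=1, size=1
write(94): buf=[42 94 _ _], head=0, tail=2, size=2
write(78): buf=[42 94 78 _], head=0, tail=3, size=3
write(39): buf=[42 94 78 39], head=0, tail=0, size=4
read(): buf=[_ 94 78 39], head=1, tail=0, size=3
write(67): buf=[67 94 78 39], head=1, tail=1, size=4
read(): buf=[67 _ 78 39], head=2, tail=1, size=3
read(): buf=[67 _ _ 39], head=3, tail=1, size=2
write(30): buf=[67 30 _ 39], head=3, tail=2, size=3
read(): buf=[67 30 _ _], head=0, tail=2, size=2

Answer: 67 30 _ _
0
2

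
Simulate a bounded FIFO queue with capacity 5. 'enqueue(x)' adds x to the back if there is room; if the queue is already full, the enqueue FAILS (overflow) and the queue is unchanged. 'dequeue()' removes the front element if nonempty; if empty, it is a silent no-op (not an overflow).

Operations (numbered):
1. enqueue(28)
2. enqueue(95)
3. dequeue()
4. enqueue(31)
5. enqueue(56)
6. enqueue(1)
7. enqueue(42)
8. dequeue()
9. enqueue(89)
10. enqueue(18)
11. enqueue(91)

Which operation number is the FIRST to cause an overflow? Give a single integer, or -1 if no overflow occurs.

Answer: 10

Derivation:
1. enqueue(28): size=1
2. enqueue(95): size=2
3. dequeue(): size=1
4. enqueue(31): size=2
5. enqueue(56): size=3
6. enqueue(1): size=4
7. enqueue(42): size=5
8. dequeue(): size=4
9. enqueue(89): size=5
10. enqueue(18): size=5=cap → OVERFLOW (fail)
11. enqueue(91): size=5=cap → OVERFLOW (fail)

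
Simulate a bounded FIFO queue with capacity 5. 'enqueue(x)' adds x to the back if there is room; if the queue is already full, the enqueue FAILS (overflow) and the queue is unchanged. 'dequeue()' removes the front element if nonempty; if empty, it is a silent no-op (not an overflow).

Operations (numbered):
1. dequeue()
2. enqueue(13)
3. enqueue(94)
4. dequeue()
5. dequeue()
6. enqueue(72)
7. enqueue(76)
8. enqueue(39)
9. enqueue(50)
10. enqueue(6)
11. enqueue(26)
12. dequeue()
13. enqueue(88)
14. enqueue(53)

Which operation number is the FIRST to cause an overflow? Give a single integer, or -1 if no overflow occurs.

Answer: 11

Derivation:
1. dequeue(): empty, no-op, size=0
2. enqueue(13): size=1
3. enqueue(94): size=2
4. dequeue(): size=1
5. dequeue(): size=0
6. enqueue(72): size=1
7. enqueue(76): size=2
8. enqueue(39): size=3
9. enqueue(50): size=4
10. enqueue(6): size=5
11. enqueue(26): size=5=cap → OVERFLOW (fail)
12. dequeue(): size=4
13. enqueue(88): size=5
14. enqueue(53): size=5=cap → OVERFLOW (fail)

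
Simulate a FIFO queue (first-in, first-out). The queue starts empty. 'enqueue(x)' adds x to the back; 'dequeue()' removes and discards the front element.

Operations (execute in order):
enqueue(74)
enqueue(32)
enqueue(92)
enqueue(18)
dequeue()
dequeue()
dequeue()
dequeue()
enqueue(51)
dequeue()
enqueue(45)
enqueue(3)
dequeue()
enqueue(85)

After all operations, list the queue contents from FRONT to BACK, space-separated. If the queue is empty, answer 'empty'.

Answer: 3 85

Derivation:
enqueue(74): [74]
enqueue(32): [74, 32]
enqueue(92): [74, 32, 92]
enqueue(18): [74, 32, 92, 18]
dequeue(): [32, 92, 18]
dequeue(): [92, 18]
dequeue(): [18]
dequeue(): []
enqueue(51): [51]
dequeue(): []
enqueue(45): [45]
enqueue(3): [45, 3]
dequeue(): [3]
enqueue(85): [3, 85]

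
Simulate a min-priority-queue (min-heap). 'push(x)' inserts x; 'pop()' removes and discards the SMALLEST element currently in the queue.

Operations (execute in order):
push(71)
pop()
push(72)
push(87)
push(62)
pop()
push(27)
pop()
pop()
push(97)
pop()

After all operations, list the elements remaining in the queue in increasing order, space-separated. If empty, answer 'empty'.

Answer: 97

Derivation:
push(71): heap contents = [71]
pop() → 71: heap contents = []
push(72): heap contents = [72]
push(87): heap contents = [72, 87]
push(62): heap contents = [62, 72, 87]
pop() → 62: heap contents = [72, 87]
push(27): heap contents = [27, 72, 87]
pop() → 27: heap contents = [72, 87]
pop() → 72: heap contents = [87]
push(97): heap contents = [87, 97]
pop() → 87: heap contents = [97]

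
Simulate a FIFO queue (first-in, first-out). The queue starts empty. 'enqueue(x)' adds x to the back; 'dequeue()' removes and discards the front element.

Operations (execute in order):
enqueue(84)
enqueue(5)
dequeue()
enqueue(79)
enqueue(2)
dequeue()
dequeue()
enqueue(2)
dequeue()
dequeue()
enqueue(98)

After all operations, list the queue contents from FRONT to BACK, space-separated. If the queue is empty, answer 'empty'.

enqueue(84): [84]
enqueue(5): [84, 5]
dequeue(): [5]
enqueue(79): [5, 79]
enqueue(2): [5, 79, 2]
dequeue(): [79, 2]
dequeue(): [2]
enqueue(2): [2, 2]
dequeue(): [2]
dequeue(): []
enqueue(98): [98]

Answer: 98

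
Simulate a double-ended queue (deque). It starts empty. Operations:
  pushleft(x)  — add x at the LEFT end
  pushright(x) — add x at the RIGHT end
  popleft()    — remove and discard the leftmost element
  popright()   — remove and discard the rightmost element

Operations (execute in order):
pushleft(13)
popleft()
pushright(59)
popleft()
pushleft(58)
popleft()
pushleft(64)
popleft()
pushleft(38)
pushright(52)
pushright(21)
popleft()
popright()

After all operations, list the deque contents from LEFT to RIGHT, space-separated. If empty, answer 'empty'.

Answer: 52

Derivation:
pushleft(13): [13]
popleft(): []
pushright(59): [59]
popleft(): []
pushleft(58): [58]
popleft(): []
pushleft(64): [64]
popleft(): []
pushleft(38): [38]
pushright(52): [38, 52]
pushright(21): [38, 52, 21]
popleft(): [52, 21]
popright(): [52]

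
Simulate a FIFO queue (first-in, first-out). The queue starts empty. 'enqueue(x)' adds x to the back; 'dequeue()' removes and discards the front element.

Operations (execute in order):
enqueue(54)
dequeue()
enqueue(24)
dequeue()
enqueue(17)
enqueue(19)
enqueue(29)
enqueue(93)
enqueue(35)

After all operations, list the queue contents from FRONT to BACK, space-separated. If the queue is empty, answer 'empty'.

enqueue(54): [54]
dequeue(): []
enqueue(24): [24]
dequeue(): []
enqueue(17): [17]
enqueue(19): [17, 19]
enqueue(29): [17, 19, 29]
enqueue(93): [17, 19, 29, 93]
enqueue(35): [17, 19, 29, 93, 35]

Answer: 17 19 29 93 35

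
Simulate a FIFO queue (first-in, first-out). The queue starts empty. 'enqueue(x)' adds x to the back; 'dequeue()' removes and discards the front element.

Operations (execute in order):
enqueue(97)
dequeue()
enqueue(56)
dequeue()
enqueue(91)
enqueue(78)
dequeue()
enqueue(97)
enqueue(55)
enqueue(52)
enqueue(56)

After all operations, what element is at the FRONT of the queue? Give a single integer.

enqueue(97): queue = [97]
dequeue(): queue = []
enqueue(56): queue = [56]
dequeue(): queue = []
enqueue(91): queue = [91]
enqueue(78): queue = [91, 78]
dequeue(): queue = [78]
enqueue(97): queue = [78, 97]
enqueue(55): queue = [78, 97, 55]
enqueue(52): queue = [78, 97, 55, 52]
enqueue(56): queue = [78, 97, 55, 52, 56]

Answer: 78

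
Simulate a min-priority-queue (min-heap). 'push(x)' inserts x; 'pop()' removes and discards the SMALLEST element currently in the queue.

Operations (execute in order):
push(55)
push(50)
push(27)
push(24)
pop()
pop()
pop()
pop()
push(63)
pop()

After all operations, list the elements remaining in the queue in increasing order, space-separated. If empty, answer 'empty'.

push(55): heap contents = [55]
push(50): heap contents = [50, 55]
push(27): heap contents = [27, 50, 55]
push(24): heap contents = [24, 27, 50, 55]
pop() → 24: heap contents = [27, 50, 55]
pop() → 27: heap contents = [50, 55]
pop() → 50: heap contents = [55]
pop() → 55: heap contents = []
push(63): heap contents = [63]
pop() → 63: heap contents = []

Answer: empty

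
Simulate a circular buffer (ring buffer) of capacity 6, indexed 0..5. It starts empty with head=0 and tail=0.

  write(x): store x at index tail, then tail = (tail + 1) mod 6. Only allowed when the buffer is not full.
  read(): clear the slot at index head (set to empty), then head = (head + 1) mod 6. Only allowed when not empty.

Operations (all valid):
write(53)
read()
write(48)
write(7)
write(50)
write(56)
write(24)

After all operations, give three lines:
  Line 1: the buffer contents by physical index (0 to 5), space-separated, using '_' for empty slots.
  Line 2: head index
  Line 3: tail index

Answer: _ 48 7 50 56 24
1
0

Derivation:
write(53): buf=[53 _ _ _ _ _], head=0, tail=1, size=1
read(): buf=[_ _ _ _ _ _], head=1, tail=1, size=0
write(48): buf=[_ 48 _ _ _ _], head=1, tail=2, size=1
write(7): buf=[_ 48 7 _ _ _], head=1, tail=3, size=2
write(50): buf=[_ 48 7 50 _ _], head=1, tail=4, size=3
write(56): buf=[_ 48 7 50 56 _], head=1, tail=5, size=4
write(24): buf=[_ 48 7 50 56 24], head=1, tail=0, size=5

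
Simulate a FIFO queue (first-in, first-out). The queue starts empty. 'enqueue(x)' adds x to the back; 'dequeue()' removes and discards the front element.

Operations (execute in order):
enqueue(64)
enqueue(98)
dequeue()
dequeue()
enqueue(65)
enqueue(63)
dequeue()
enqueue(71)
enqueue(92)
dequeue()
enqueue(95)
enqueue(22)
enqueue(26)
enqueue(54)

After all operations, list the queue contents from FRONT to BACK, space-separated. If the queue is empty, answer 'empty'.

enqueue(64): [64]
enqueue(98): [64, 98]
dequeue(): [98]
dequeue(): []
enqueue(65): [65]
enqueue(63): [65, 63]
dequeue(): [63]
enqueue(71): [63, 71]
enqueue(92): [63, 71, 92]
dequeue(): [71, 92]
enqueue(95): [71, 92, 95]
enqueue(22): [71, 92, 95, 22]
enqueue(26): [71, 92, 95, 22, 26]
enqueue(54): [71, 92, 95, 22, 26, 54]

Answer: 71 92 95 22 26 54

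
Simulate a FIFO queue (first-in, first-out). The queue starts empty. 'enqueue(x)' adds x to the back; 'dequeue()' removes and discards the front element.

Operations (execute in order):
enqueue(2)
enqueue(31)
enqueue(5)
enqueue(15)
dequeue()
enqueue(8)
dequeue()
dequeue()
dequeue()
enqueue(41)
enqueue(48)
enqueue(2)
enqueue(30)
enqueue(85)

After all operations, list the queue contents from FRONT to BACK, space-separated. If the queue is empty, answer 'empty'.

Answer: 8 41 48 2 30 85

Derivation:
enqueue(2): [2]
enqueue(31): [2, 31]
enqueue(5): [2, 31, 5]
enqueue(15): [2, 31, 5, 15]
dequeue(): [31, 5, 15]
enqueue(8): [31, 5, 15, 8]
dequeue(): [5, 15, 8]
dequeue(): [15, 8]
dequeue(): [8]
enqueue(41): [8, 41]
enqueue(48): [8, 41, 48]
enqueue(2): [8, 41, 48, 2]
enqueue(30): [8, 41, 48, 2, 30]
enqueue(85): [8, 41, 48, 2, 30, 85]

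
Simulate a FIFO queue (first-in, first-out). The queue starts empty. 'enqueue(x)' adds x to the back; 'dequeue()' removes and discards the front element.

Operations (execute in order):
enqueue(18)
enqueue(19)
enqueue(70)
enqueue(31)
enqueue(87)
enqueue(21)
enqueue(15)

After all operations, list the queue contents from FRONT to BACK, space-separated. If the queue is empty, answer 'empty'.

enqueue(18): [18]
enqueue(19): [18, 19]
enqueue(70): [18, 19, 70]
enqueue(31): [18, 19, 70, 31]
enqueue(87): [18, 19, 70, 31, 87]
enqueue(21): [18, 19, 70, 31, 87, 21]
enqueue(15): [18, 19, 70, 31, 87, 21, 15]

Answer: 18 19 70 31 87 21 15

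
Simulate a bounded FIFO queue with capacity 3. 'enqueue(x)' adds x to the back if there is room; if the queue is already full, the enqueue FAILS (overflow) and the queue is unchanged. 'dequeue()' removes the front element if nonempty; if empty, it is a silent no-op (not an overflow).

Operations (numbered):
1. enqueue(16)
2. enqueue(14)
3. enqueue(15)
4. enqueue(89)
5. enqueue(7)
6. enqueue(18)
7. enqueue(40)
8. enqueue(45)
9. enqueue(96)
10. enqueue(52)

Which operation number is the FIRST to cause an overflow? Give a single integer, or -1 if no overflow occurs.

1. enqueue(16): size=1
2. enqueue(14): size=2
3. enqueue(15): size=3
4. enqueue(89): size=3=cap → OVERFLOW (fail)
5. enqueue(7): size=3=cap → OVERFLOW (fail)
6. enqueue(18): size=3=cap → OVERFLOW (fail)
7. enqueue(40): size=3=cap → OVERFLOW (fail)
8. enqueue(45): size=3=cap → OVERFLOW (fail)
9. enqueue(96): size=3=cap → OVERFLOW (fail)
10. enqueue(52): size=3=cap → OVERFLOW (fail)

Answer: 4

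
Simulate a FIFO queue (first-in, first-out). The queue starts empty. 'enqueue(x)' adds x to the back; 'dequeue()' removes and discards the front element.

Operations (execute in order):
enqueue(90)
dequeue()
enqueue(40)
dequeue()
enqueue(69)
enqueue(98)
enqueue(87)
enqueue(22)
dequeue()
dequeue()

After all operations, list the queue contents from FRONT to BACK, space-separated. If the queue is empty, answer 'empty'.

enqueue(90): [90]
dequeue(): []
enqueue(40): [40]
dequeue(): []
enqueue(69): [69]
enqueue(98): [69, 98]
enqueue(87): [69, 98, 87]
enqueue(22): [69, 98, 87, 22]
dequeue(): [98, 87, 22]
dequeue(): [87, 22]

Answer: 87 22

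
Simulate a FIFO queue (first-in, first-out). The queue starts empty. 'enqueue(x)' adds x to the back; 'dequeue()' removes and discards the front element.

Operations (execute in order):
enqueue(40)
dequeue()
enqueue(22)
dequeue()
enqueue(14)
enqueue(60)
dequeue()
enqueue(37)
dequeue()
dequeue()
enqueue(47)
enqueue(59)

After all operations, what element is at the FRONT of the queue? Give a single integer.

Answer: 47

Derivation:
enqueue(40): queue = [40]
dequeue(): queue = []
enqueue(22): queue = [22]
dequeue(): queue = []
enqueue(14): queue = [14]
enqueue(60): queue = [14, 60]
dequeue(): queue = [60]
enqueue(37): queue = [60, 37]
dequeue(): queue = [37]
dequeue(): queue = []
enqueue(47): queue = [47]
enqueue(59): queue = [47, 59]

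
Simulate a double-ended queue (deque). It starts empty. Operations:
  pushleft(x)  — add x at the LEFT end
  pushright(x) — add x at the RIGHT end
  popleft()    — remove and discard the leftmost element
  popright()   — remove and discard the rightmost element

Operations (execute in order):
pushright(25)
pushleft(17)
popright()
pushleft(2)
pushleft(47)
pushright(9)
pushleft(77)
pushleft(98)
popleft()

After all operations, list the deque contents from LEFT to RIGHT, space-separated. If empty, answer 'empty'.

pushright(25): [25]
pushleft(17): [17, 25]
popright(): [17]
pushleft(2): [2, 17]
pushleft(47): [47, 2, 17]
pushright(9): [47, 2, 17, 9]
pushleft(77): [77, 47, 2, 17, 9]
pushleft(98): [98, 77, 47, 2, 17, 9]
popleft(): [77, 47, 2, 17, 9]

Answer: 77 47 2 17 9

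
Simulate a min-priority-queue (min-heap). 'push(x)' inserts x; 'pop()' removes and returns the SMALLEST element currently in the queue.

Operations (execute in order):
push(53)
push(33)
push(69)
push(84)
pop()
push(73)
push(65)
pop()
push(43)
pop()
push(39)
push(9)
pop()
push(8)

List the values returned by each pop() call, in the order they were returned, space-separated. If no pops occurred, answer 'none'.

push(53): heap contents = [53]
push(33): heap contents = [33, 53]
push(69): heap contents = [33, 53, 69]
push(84): heap contents = [33, 53, 69, 84]
pop() → 33: heap contents = [53, 69, 84]
push(73): heap contents = [53, 69, 73, 84]
push(65): heap contents = [53, 65, 69, 73, 84]
pop() → 53: heap contents = [65, 69, 73, 84]
push(43): heap contents = [43, 65, 69, 73, 84]
pop() → 43: heap contents = [65, 69, 73, 84]
push(39): heap contents = [39, 65, 69, 73, 84]
push(9): heap contents = [9, 39, 65, 69, 73, 84]
pop() → 9: heap contents = [39, 65, 69, 73, 84]
push(8): heap contents = [8, 39, 65, 69, 73, 84]

Answer: 33 53 43 9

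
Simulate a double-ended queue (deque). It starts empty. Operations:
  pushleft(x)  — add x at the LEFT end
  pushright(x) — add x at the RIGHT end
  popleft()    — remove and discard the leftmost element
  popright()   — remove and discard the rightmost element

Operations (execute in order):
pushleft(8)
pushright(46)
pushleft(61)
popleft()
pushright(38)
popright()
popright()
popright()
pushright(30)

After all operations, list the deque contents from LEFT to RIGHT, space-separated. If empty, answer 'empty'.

pushleft(8): [8]
pushright(46): [8, 46]
pushleft(61): [61, 8, 46]
popleft(): [8, 46]
pushright(38): [8, 46, 38]
popright(): [8, 46]
popright(): [8]
popright(): []
pushright(30): [30]

Answer: 30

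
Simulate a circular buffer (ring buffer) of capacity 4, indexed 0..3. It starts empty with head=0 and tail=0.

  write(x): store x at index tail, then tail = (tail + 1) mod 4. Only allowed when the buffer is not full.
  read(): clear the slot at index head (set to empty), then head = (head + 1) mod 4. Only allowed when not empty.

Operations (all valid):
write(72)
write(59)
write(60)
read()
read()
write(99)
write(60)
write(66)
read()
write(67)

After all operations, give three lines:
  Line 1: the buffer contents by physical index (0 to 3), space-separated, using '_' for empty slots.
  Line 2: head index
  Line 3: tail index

Answer: 60 66 67 99
3
3

Derivation:
write(72): buf=[72 _ _ _], head=0, tail=1, size=1
write(59): buf=[72 59 _ _], head=0, tail=2, size=2
write(60): buf=[72 59 60 _], head=0, tail=3, size=3
read(): buf=[_ 59 60 _], head=1, tail=3, size=2
read(): buf=[_ _ 60 _], head=2, tail=3, size=1
write(99): buf=[_ _ 60 99], head=2, tail=0, size=2
write(60): buf=[60 _ 60 99], head=2, tail=1, size=3
write(66): buf=[60 66 60 99], head=2, tail=2, size=4
read(): buf=[60 66 _ 99], head=3, tail=2, size=3
write(67): buf=[60 66 67 99], head=3, tail=3, size=4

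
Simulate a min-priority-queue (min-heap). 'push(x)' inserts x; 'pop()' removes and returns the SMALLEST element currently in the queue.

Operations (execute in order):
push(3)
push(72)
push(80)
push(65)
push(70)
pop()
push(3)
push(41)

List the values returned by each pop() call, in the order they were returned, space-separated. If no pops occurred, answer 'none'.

push(3): heap contents = [3]
push(72): heap contents = [3, 72]
push(80): heap contents = [3, 72, 80]
push(65): heap contents = [3, 65, 72, 80]
push(70): heap contents = [3, 65, 70, 72, 80]
pop() → 3: heap contents = [65, 70, 72, 80]
push(3): heap contents = [3, 65, 70, 72, 80]
push(41): heap contents = [3, 41, 65, 70, 72, 80]

Answer: 3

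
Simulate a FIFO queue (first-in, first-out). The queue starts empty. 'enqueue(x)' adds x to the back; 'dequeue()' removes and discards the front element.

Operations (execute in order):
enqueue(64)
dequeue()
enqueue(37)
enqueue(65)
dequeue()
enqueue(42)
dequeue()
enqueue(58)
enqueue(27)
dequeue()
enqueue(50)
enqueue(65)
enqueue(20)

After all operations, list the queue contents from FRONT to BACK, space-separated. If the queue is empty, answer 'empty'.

Answer: 58 27 50 65 20

Derivation:
enqueue(64): [64]
dequeue(): []
enqueue(37): [37]
enqueue(65): [37, 65]
dequeue(): [65]
enqueue(42): [65, 42]
dequeue(): [42]
enqueue(58): [42, 58]
enqueue(27): [42, 58, 27]
dequeue(): [58, 27]
enqueue(50): [58, 27, 50]
enqueue(65): [58, 27, 50, 65]
enqueue(20): [58, 27, 50, 65, 20]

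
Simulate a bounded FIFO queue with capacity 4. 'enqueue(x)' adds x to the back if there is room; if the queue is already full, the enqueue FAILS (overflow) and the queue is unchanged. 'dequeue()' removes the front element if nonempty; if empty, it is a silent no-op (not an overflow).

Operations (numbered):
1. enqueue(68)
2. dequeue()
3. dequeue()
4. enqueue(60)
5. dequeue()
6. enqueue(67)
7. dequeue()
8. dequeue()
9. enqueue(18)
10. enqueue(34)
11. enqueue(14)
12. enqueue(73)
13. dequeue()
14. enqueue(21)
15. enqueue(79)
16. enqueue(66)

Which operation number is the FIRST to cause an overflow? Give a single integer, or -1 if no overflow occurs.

Answer: 15

Derivation:
1. enqueue(68): size=1
2. dequeue(): size=0
3. dequeue(): empty, no-op, size=0
4. enqueue(60): size=1
5. dequeue(): size=0
6. enqueue(67): size=1
7. dequeue(): size=0
8. dequeue(): empty, no-op, size=0
9. enqueue(18): size=1
10. enqueue(34): size=2
11. enqueue(14): size=3
12. enqueue(73): size=4
13. dequeue(): size=3
14. enqueue(21): size=4
15. enqueue(79): size=4=cap → OVERFLOW (fail)
16. enqueue(66): size=4=cap → OVERFLOW (fail)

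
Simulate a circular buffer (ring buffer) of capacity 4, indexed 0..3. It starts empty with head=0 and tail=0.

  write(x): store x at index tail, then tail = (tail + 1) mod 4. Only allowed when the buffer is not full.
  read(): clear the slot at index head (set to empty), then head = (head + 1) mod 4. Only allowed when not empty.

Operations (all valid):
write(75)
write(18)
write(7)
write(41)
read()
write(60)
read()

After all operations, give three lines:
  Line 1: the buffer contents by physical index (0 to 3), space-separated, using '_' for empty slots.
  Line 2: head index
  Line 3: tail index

Answer: 60 _ 7 41
2
1

Derivation:
write(75): buf=[75 _ _ _], head=0, tail=1, size=1
write(18): buf=[75 18 _ _], head=0, tail=2, size=2
write(7): buf=[75 18 7 _], head=0, tail=3, size=3
write(41): buf=[75 18 7 41], head=0, tail=0, size=4
read(): buf=[_ 18 7 41], head=1, tail=0, size=3
write(60): buf=[60 18 7 41], head=1, tail=1, size=4
read(): buf=[60 _ 7 41], head=2, tail=1, size=3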